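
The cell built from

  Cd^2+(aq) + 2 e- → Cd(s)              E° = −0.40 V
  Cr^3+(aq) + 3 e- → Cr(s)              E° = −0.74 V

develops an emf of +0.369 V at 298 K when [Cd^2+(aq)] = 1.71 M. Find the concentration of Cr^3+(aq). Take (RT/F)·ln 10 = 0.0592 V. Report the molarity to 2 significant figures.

With Cd²⁺/Cd at the cathode and Cr³⁺/Cr at the anode, E°cell = −0.40 − (−0.74) = +0.34 V (n = 6).
Rearranging E = E° − (0.0592/n)·log Q gives log Q = 6(+0.34 − (+0.369))/0.0592 = −2.939.
For 3 Cd^2+(aq) + 2 Cr(s) → 3 Cd(s) + 2 Cr^3+(aq), the reaction quotient is Q = [Cr^3+(aq)]^2 / [Cd^2+(aq)]^3.
Substituting the known concentrations and solving, log [Cr^3+(aq)] = −1.120 and [Cr^3+(aq)] = 0.076 M.

0.076 M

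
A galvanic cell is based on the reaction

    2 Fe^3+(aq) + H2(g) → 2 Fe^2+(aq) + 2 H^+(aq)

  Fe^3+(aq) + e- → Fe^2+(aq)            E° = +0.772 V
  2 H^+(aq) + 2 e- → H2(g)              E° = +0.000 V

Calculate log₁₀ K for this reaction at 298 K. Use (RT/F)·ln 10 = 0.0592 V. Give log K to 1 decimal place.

The Fe³⁺/Fe²⁺ couple is reduced (cathode); E°cell = +0.772 − (+0.000) = +0.772 V with n = 2.
At equilibrium E = 0, so log K = nE°cell / 0.0592 = (2)(+0.772) / 0.0592 = 26.1.

log K = 26.1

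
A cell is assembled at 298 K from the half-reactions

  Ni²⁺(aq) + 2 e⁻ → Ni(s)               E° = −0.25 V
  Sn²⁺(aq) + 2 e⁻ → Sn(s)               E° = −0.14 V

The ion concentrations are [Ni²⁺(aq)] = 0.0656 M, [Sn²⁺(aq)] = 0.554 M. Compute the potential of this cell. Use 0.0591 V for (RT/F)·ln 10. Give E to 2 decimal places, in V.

+0.14 V

The Sn²⁺/Sn couple has the more positive E°, so it is the cathode; Ni²⁺/Ni is the anode.
E°cell = −0.14 − (−0.25) = +0.11 V, with n = 2 electrons transferred.
For the overall reaction Sn²⁺(aq) + Ni(s) → Sn(s) + Ni²⁺(aq), Q = [Ni²⁺(aq)] / [Sn²⁺(aq)] = 0.118, giving log Q = −0.927.
By the Nernst equation, E = +0.11 − (0.0591/2)·(−0.927) = +0.14 V.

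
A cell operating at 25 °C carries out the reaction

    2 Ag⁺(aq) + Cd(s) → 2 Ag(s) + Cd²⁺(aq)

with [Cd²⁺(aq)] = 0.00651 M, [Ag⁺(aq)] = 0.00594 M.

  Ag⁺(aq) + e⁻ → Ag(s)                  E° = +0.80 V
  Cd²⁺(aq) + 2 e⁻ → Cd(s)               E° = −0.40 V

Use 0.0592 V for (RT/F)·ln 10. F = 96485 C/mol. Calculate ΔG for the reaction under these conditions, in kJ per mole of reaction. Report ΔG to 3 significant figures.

The standard cell potential is +0.80 − (−0.40) = +1.20 V, with n = 2 electrons in the balanced equation.
The reaction quotient is [Cd²⁺(aq)] / [Ag⁺(aq)]^2 = 185; by Nernst, E = +1.20 − (0.0592/2)(2.266) = +1.1329 V.
Then ΔG = −nFE = −2 × 96485 × +1.1329 J/mol = −219 kJ/mol.

−219 kJ/mol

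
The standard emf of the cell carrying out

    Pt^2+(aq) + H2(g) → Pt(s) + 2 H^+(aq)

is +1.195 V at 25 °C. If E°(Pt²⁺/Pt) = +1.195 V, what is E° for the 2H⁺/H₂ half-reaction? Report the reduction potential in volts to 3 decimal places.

+0.000 V

In the reaction as written the Pt²⁺/Pt couple is reduced (cathode) and 2H⁺/H₂ is oxidized (anode), so E°cell = E°(Pt²⁺/Pt) − E°(2H⁺/H₂).
E°(2H⁺/H₂) = E°(cathode) − E°cell = +1.195 − (+1.195) = +0.000 V.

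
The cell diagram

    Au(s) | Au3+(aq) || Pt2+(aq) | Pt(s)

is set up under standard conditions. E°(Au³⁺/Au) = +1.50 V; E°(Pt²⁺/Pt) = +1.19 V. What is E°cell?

−0.31 V

By convention the left-hand electrode in cell notation is the anode (oxidation) and the right-hand electrode is the cathode (reduction).
E°cell = E°(right) − E°(left) = +1.19 − (+1.50) = −0.31 V.
The negative sign shows that, as written, the cell would require an external voltage to drive the reaction.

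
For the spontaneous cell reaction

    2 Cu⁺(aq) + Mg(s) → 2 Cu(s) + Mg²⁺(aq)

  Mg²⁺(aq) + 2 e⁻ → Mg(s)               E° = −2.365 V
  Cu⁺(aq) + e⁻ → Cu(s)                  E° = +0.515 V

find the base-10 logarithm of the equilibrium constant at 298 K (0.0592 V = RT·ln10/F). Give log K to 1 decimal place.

The Cu⁺/Cu couple is reduced (cathode); E°cell = +0.515 − (−2.365) = +2.880 V with n = 2.
At equilibrium E = 0, so log K = nE°cell / 0.0592 = (2)(+2.880) / 0.0592 = 97.3.

log K = 97.3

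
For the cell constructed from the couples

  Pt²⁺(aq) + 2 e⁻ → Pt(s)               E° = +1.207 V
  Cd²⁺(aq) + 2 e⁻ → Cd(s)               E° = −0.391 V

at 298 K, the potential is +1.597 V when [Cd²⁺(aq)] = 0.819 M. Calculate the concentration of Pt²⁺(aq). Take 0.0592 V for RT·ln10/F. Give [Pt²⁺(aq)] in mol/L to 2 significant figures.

0.76 M

Pt²⁺/Pt is the cathode (higher E°); E°cell = +1.207 − (−0.391) = +1.598 V with n = 2.
From the Nernst equation, log Q = n(E° − E)/0.0592 = 2·(+1.598 − (+1.597))/0.0592 = 0.034.
For Pt²⁺(aq) + Cd(s) → Pt(s) + Cd²⁺(aq), the reaction quotient is Q = [Cd²⁺(aq)] / [Pt²⁺(aq)].
Solving for the unknown gives log [Pt²⁺(aq)] = −0.121, so [Pt²⁺(aq)] ≈ 0.76 M.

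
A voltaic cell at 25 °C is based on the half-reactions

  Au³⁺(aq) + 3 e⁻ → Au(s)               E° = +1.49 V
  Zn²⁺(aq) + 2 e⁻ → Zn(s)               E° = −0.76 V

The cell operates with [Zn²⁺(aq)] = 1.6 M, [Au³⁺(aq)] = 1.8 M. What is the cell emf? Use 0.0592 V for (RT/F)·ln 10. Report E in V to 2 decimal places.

+2.25 V

Since E°(Au³⁺/Au) > E°(Zn²⁺/Zn), Au³⁺/Au serves as the cathode.
E°cell = +1.49 − (−0.76) = +2.25 V, with n = 6 electrons transferred.
For the overall reaction 2 Au³⁺(aq) + 3 Zn(s) → 2 Au(s) + 3 Zn²⁺(aq), Q = [Zn²⁺(aq)]^3 / [Au³⁺(aq)]^2 = 1.26, giving log Q = 0.102.
Applying E = E° − (RT ln10/nF)·log Q gives +2.25 − (0.0592/6)(0.102) = +2.25 V.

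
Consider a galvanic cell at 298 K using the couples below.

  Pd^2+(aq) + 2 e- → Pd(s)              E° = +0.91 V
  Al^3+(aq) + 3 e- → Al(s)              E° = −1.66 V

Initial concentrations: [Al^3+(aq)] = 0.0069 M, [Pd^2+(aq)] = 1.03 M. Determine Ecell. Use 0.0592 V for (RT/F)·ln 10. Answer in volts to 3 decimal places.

Since E°(Pd²⁺/Pd) > E°(Al³⁺/Al), Pd²⁺/Pd serves as the cathode.
E°cell = E°cat − E°an = +0.91 − (−1.66) = +2.57 V; n = 6.
The balanced reaction is 3 Pd^2+(aq) + 2 Al(s) → 3 Pd(s) + 2 Al^3+(aq), so Q = [Al^3+(aq)]^2 / [Pd^2+(aq)]^3 = 4.36×10^−5 and log Q = −4.361.
Applying E = E° − (RT ln10/nF)·log Q gives +2.57 − (0.0592/6)(−4.361) = +2.613 V.

+2.613 V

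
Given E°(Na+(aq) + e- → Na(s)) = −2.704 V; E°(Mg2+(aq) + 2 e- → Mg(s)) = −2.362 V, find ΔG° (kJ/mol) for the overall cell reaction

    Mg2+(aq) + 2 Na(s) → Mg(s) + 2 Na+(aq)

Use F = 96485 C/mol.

−66.0 kJ/mol

In the reaction as written Mg2+(aq) is reduced, so the Mg²⁺/Mg couple is the cathode and Na⁺/Na is the anode.
E°cell = −2.362 − (−2.704) = +0.342 V; balancing electrons gives n = 2.
ΔG° = −nFE°cell = −(2)(96485)(+0.342) J/mol = −66.0 kJ/mol.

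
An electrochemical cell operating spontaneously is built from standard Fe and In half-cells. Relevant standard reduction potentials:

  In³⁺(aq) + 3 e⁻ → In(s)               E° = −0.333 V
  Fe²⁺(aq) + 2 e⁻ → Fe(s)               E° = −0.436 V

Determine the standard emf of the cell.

+0.103 V

The In³⁺/In couple has the higher E°, so In ion is reduced (cathode) and Fe is oxidized (anode).
E°cell = E°(cathode) − E°(anode) = −0.333 − (−0.436) = +0.103 V.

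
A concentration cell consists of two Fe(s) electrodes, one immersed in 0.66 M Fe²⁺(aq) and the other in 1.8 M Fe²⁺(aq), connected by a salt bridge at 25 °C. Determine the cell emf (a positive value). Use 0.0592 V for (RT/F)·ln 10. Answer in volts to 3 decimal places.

For a concentration cell E°cell = 0, since both electrodes use the same couple.
The compartment with the higher Fe²⁺(aq) concentration (1.8 M) acts as the cathode; ions are reduced there and produced at the dilute (0.66 M) anode.
With n = 2, Ecell = −(0.0592/2)·log([dilute]/[conc]) = −(0.0592/2)·log(0.66/1.8) = +0.013 V.

0.013 V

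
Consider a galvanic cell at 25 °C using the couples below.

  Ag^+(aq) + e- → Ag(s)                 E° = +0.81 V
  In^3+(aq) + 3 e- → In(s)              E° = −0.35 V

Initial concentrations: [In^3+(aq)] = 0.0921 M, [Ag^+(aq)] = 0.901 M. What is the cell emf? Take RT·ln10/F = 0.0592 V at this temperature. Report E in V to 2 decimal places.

Ag⁺/Ag is reduced (cathode, E° = +0.81 V) and In³⁺/In is oxidized (anode).
E°cell = E°cat − E°an = +0.81 − (−0.35) = +1.16 V; n = 3.
For the overall reaction 3 Ag^+(aq) + In(s) → 3 Ag(s) + In^3+(aq), Q = [In^3+(aq)] / [Ag^+(aq)]^3 = 0.126, giving log Q = −0.900.
By the Nernst equation, E = +1.16 − (0.0592/3)·(−0.900) = +1.18 V.

+1.18 V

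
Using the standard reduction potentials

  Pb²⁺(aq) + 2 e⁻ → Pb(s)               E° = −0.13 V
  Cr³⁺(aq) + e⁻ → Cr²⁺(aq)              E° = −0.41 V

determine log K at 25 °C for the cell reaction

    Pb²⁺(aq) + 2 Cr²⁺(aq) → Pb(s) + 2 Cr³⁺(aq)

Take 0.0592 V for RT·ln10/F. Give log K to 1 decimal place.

The Pb²⁺/Pb couple is reduced (cathode); E°cell = −0.13 − (−0.41) = +0.28 V with n = 2.
At equilibrium E = 0, so log K = nE°cell / 0.0592 = (2)(+0.28) / 0.0592 = 9.5.

log K = 9.5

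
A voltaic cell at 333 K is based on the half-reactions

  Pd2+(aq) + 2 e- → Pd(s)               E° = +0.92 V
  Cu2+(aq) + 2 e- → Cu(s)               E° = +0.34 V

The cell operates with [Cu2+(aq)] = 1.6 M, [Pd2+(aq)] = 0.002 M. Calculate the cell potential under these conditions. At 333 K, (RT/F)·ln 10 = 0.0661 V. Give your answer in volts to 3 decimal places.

The Pd²⁺/Pd couple has the more positive E°, so it is the cathode; Cu²⁺/Cu is the anode.
The standard potential is +0.92 − (+0.34) = +0.58 V and the balanced reaction transfers n = 2 electrons.
Balancing gives Pd2+(aq) + Cu(s) → Pd(s) + Cu2+(aq); hence Q = [Cu2+(aq)] / [Pd2+(aq)] = 800 (log Q = 2.903).
E = E° − (0.0661/n)·log Q = +0.58 − (0.0661/2)(2.903) = +0.484 V.

+0.484 V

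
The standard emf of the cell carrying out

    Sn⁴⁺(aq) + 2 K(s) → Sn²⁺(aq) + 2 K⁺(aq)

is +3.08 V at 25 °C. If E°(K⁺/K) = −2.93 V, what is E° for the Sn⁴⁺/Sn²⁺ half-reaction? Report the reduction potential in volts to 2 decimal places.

+0.15 V

In the reaction as written the Sn⁴⁺/Sn²⁺ couple is reduced (cathode) and K⁺/K is oxidized (anode), so E°cell = E°(Sn⁴⁺/Sn²⁺) − E°(K⁺/K).
E°(Sn⁴⁺/Sn²⁺) = E°cell + E°(anode) = +3.08 + (−2.93) = +0.15 V.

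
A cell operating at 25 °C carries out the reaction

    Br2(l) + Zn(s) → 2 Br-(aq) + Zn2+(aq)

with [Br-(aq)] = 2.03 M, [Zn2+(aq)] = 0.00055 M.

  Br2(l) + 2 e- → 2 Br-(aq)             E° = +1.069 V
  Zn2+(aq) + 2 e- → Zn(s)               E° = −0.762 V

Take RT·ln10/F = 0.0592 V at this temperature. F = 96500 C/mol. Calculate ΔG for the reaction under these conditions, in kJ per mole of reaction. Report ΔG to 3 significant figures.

−368 kJ/mol

E°cell = +1.069 − (−0.762) = +1.831 V; the balanced reaction transfers n = 2 electrons.
Here Q = [Br-(aq)]^2·[Zn2+(aq)] = 0.00227 (log Q = −2.645), giving E = +1.831 − (0.0592/2)·(−2.645) = +1.9093 V.
Finally ΔG = −nFE = −(2)(96500 C/mol)(+1.9093 V) = −368 kJ/mol.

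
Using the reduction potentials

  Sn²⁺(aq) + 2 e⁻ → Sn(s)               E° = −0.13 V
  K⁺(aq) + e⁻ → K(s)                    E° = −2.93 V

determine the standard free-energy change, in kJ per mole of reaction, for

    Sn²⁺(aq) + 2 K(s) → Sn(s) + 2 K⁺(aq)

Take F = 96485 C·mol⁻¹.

In the reaction as written Sn²⁺(aq) is reduced, so the Sn²⁺/Sn couple is the cathode and K⁺/K is the anode.
E°cell = −0.13 − (−2.93) = +2.80 V; balancing electrons gives n = 2.
ΔG° = −nFE°cell = −(2)(96485)(+2.80) J/mol = −540 kJ/mol.

−540 kJ/mol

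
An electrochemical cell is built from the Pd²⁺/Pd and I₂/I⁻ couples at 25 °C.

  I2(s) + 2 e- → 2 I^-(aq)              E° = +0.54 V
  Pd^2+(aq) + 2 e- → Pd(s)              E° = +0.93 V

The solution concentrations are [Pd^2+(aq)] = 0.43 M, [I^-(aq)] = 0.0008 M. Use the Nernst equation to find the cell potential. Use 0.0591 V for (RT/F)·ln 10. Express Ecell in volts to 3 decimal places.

Pd²⁺/Pd is reduced (cathode, E° = +0.93 V) and I₂/I⁻ is oxidized (anode).
The standard potential is +0.93 − (+0.54) = +0.39 V and the balanced reaction transfers n = 2 electrons.
Balancing gives Pd^2+(aq) + 2 I^-(aq) → Pd(s) + I2(s); hence Q = 1 / ([Pd^2+(aq)]·[I^-(aq)]^2) = 3.63×10^6 (log Q = 6.560).
E = E° − (0.0591/n)·log Q = +0.39 − (0.0591/2)(6.560) = +0.196 V.

+0.196 V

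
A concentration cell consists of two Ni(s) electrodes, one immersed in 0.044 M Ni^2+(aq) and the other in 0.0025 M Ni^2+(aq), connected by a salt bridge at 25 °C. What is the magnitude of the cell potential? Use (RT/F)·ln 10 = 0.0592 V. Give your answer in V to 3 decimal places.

For a concentration cell E°cell = 0, since both electrodes use the same couple.
The compartment with the higher Ni^2+(aq) concentration (0.044 M) acts as the cathode; ions are reduced there and produced at the dilute (0.0025 M) anode.
With n = 2, Ecell = −(0.0592/2)·log([dilute]/[conc]) = −(0.0592/2)·log(0.0025/0.044) = +0.037 V.

0.037 V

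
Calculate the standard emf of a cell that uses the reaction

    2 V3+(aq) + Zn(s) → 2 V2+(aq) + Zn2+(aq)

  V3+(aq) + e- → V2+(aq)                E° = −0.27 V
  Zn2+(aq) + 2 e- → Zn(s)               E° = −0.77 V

+0.50 V

V3+(aq) gains electrons, so the V³⁺/V²⁺ couple is the cathode; the Zn²⁺/Zn couple is the anode.
E°cell = E°(cathode) − E°(anode) = −0.27 − (−0.77) = +0.50 V.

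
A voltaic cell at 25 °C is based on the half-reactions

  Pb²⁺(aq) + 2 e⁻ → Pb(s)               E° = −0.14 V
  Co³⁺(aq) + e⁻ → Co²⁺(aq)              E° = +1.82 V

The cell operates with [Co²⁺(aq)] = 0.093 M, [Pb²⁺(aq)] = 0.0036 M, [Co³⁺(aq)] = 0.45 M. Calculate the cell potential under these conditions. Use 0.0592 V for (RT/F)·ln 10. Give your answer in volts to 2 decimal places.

+2.07 V

Since E°(Co³⁺/Co²⁺) > E°(Pb²⁺/Pb), Co³⁺/Co²⁺ serves as the cathode.
The standard potential is +1.82 − (−0.14) = +1.96 V and the balanced reaction transfers n = 2 electrons.
Balancing gives 2 Co³⁺(aq) + Pb(s) → 2 Co²⁺(aq) + Pb²⁺(aq); hence Q = ([Co²⁺(aq)]^2·[Pb²⁺(aq)]) / [Co³⁺(aq)]^2 = 0.000154 (log Q = −3.813).
Applying E = E° − (RT ln10/nF)·log Q gives +1.96 − (0.0592/2)(−3.813) = +2.07 V.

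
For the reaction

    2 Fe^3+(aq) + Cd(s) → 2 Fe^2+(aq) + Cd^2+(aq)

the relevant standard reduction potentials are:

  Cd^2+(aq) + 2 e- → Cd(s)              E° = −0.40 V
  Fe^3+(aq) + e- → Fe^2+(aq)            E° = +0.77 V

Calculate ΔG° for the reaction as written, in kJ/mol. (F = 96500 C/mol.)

In the reaction as written Fe^3+(aq) is reduced, so the Fe³⁺/Fe²⁺ couple is the cathode and Cd²⁺/Cd is the anode.
E°cell = +0.77 − (−0.40) = +1.17 V; balancing electrons gives n = 2.
ΔG° = −nFE°cell = −(2)(96500)(+1.17) J/mol = −226 kJ/mol.

−226 kJ/mol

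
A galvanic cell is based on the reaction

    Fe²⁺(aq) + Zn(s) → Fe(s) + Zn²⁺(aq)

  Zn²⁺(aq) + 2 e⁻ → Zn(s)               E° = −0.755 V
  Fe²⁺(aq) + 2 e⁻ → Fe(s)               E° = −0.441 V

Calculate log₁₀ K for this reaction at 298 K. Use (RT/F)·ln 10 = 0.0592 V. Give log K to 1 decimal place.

log K = 10.6

The Fe²⁺/Fe couple is reduced (cathode); E°cell = −0.441 − (−0.755) = +0.314 V with n = 2.
At equilibrium E = 0, so log K = nE°cell / 0.0592 = (2)(+0.314) / 0.0592 = 10.6.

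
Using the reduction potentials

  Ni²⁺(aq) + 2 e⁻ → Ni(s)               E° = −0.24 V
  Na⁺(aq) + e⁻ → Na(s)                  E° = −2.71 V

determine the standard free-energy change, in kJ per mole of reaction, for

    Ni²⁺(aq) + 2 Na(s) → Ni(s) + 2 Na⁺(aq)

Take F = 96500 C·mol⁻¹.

−477 kJ/mol

In the reaction as written Ni²⁺(aq) is reduced, so the Ni²⁺/Ni couple is the cathode and Na⁺/Na is the anode.
E°cell = −0.24 − (−2.71) = +2.47 V; balancing electrons gives n = 2.
ΔG° = −nFE°cell = −(2)(96500)(+2.47) J/mol = −477 kJ/mol.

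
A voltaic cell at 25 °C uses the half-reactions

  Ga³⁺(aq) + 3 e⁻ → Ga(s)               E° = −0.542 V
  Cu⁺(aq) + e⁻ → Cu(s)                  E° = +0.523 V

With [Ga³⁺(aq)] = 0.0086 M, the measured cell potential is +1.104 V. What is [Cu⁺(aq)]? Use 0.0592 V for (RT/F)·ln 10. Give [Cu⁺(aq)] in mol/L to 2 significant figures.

0.93 M

With Cu⁺/Cu at the cathode and Ga³⁺/Ga at the anode, E°cell = +0.523 − (−0.542) = +1.065 V (n = 3).
Rearranging E = E° − (0.0592/n)·log Q gives log Q = 3(+1.065 − (+1.104))/0.0592 = −1.976.
For 3 Cu⁺(aq) + Ga(s) → 3 Cu(s) + Ga³⁺(aq), the reaction quotient is Q = [Ga³⁺(aq)] / [Cu⁺(aq)]^3.
Isolating [Cu⁺(aq)] in Q = 10^{−1.976} yields log [Cu⁺(aq)] = −0.030, i.e. 0.93 M.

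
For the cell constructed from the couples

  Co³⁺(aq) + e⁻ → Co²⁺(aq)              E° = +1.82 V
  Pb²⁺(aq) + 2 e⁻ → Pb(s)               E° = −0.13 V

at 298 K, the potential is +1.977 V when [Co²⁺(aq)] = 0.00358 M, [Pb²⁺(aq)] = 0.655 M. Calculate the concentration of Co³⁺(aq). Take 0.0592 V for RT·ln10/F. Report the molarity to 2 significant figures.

0.0083 M

With Co³⁺/Co²⁺ at the cathode and Pb²⁺/Pb at the anode, E°cell = +1.82 − (−0.13) = +1.95 V (n = 2).
From the Nernst equation, log Q = n(E° − E)/0.0592 = 2·(+1.95 − (+1.977))/0.0592 = −0.912.
For 2 Co³⁺(aq) + Pb(s) → 2 Co²⁺(aq) + Pb²⁺(aq), the reaction quotient is Q = ([Co²⁺(aq)]^2·[Pb²⁺(aq)]) / [Co³⁺(aq)]^2.
Solving for the unknown gives log [Co³⁺(aq)] = −2.082, so [Co³⁺(aq)] ≈ 0.0083 M.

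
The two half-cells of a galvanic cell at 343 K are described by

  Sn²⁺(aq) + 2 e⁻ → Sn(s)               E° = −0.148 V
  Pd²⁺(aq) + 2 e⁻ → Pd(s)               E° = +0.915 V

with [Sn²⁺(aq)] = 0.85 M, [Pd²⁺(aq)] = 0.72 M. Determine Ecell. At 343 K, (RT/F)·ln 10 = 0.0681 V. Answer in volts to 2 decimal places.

The Pd²⁺/Pd couple has the more positive E°, so it is the cathode; Sn²⁺/Sn is the anode.
E°cell = +0.915 − (−0.148) = +1.063 V, with n = 2 electrons transferred.
For the overall reaction Pd²⁺(aq) + Sn(s) → Pd(s) + Sn²⁺(aq), Q = [Sn²⁺(aq)] / [Pd²⁺(aq)] = 1.18, giving log Q = 0.072.
Applying E = E° − (RT ln10/nF)·log Q gives +1.063 − (0.0681/2)(0.072) = +1.06 V.

+1.06 V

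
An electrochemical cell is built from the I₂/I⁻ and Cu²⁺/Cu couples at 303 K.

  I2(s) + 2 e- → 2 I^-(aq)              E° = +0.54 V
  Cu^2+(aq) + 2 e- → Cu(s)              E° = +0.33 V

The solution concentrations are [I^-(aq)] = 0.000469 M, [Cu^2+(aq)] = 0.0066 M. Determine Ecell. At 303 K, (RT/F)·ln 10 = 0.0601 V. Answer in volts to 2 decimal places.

+0.48 V

I₂/I⁻ is reduced (cathode, E° = +0.54 V) and Cu²⁺/Cu is oxidized (anode).
E°cell = E°cat − E°an = +0.54 − (+0.33) = +0.21 V; n = 2.
The balanced reaction is I2(s) + Cu(s) → 2 I^-(aq) + Cu^2+(aq), so Q = [I^-(aq)]^2·[Cu^2+(aq)] = 1.45×10^−9 and log Q = −8.838.
Applying E = E° − (RT ln10/nF)·log Q gives +0.21 − (0.0601/2)(−8.838) = +0.48 V.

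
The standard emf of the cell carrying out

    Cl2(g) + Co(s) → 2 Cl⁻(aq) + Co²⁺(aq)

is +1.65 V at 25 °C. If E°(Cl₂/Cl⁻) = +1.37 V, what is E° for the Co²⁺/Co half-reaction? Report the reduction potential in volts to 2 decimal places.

−0.28 V

In the reaction as written the Cl₂/Cl⁻ couple is reduced (cathode) and Co²⁺/Co is oxidized (anode), so E°cell = E°(Cl₂/Cl⁻) − E°(Co²⁺/Co).
E°(Co²⁺/Co) = E°(cathode) − E°cell = +1.37 − (+1.65) = −0.28 V.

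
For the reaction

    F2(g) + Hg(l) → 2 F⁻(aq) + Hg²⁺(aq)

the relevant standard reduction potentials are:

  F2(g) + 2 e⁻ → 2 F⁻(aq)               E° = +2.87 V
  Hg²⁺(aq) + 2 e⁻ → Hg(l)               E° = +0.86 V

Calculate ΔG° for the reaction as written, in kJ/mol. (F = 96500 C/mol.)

In the reaction as written F2(g) is reduced, so the F₂/F⁻ couple is the cathode and Hg²⁺/Hg is the anode.
E°cell = +2.87 − (+0.86) = +2.01 V; balancing electrons gives n = 2.
ΔG° = −nFE°cell = −(2)(96500)(+2.01) J/mol = −388 kJ/mol.

−388 kJ/mol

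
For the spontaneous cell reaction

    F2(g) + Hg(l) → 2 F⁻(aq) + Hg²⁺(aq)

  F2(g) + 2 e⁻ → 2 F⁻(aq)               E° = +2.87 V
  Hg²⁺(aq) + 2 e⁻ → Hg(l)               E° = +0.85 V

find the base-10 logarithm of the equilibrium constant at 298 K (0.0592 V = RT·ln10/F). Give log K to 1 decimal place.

The F₂/F⁻ couple is reduced (cathode); E°cell = +2.87 − (+0.85) = +2.02 V with n = 2.
At equilibrium E = 0, so log K = nE°cell / 0.0592 = (2)(+2.02) / 0.0592 = 68.2.

log K = 68.2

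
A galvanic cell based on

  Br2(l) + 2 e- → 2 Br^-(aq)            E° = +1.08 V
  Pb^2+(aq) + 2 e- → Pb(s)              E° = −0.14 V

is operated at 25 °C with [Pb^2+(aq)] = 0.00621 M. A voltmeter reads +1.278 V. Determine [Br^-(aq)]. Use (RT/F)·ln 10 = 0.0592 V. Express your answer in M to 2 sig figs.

1.3 M

Br₂/Br⁻ is the cathode (higher E°); E°cell = +1.08 − (−0.14) = +1.22 V with n = 2.
Rearranging E = E° − (0.0592/n)·log Q gives log Q = 2(+1.22 − (+1.278))/0.0592 = −1.959.
For Br2(l) + Pb(s) → 2 Br^-(aq) + Pb^2+(aq), the reaction quotient is Q = [Br^-(aq)]^2·[Pb^2+(aq)].
Substituting the known concentrations and solving, log [Br^-(aq)] = 0.124 and [Br^-(aq)] = 1.3 M.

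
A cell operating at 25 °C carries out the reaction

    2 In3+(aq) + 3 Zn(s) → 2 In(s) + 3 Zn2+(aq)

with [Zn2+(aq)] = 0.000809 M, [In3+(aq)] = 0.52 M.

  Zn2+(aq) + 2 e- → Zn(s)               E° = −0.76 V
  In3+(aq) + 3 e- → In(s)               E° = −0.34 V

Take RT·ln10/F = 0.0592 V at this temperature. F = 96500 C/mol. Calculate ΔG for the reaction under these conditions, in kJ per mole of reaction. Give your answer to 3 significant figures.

With In³⁺/In reduced at the cathode, E°cell = −0.34 − (−0.76) = +0.42 V and n = 6.
Here Q = [Zn2+(aq)]^3 / [In3+(aq)]^2 = 1.96×10^−9 (log Q = −8.708), giving E = +0.42 − (0.0592/6)·(−8.708) = +0.5059 V.
ΔG = −nFE = −(6)(96500)(+0.5059) J/mol = −293 kJ/mol.

−293 kJ/mol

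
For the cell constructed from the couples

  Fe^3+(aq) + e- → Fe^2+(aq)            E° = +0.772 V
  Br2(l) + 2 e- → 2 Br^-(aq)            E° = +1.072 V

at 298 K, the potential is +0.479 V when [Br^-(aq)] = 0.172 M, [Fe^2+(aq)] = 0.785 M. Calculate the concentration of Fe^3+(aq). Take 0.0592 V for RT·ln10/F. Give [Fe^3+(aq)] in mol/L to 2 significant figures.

0.0043 M

Br₂/Br⁻ is the cathode (higher E°); E°cell = +1.072 − (+0.772) = +0.300 V with n = 2.
From the Nernst equation, log Q = n(E° − E)/0.0592 = 2·(+0.300 − (+0.479))/0.0592 = −6.047.
Balancing electrons gives Br2(l) + 2 Fe^2+(aq) → 2 Br^-(aq) + 2 Fe^3+(aq); thus Q = ([Br^-(aq)]^2·[Fe^3+(aq)]^2) / [Fe^2+(aq)]^2.
Solving for the unknown gives log [Fe^3+(aq)] = −2.364, so [Fe^3+(aq)] ≈ 0.0043 M.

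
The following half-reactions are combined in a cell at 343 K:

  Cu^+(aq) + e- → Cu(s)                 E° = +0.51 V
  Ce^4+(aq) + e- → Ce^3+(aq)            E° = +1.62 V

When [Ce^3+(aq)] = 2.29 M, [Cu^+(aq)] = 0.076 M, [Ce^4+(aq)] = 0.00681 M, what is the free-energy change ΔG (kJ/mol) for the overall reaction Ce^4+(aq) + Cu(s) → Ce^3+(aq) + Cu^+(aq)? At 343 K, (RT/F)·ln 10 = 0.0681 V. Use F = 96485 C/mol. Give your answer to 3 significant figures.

−97.8 kJ/mol

With Ce⁴⁺/Ce³⁺ reduced at the cathode, E°cell = +1.62 − (+0.51) = +1.11 V and n = 1.
Q = ([Ce^3+(aq)]·[Cu^+(aq)]) / [Ce^4+(aq)] = 25.6, so log Q = 1.408 and E = +1.11 − (0.0681/1)(1.408) = +1.0141 V.
ΔG = −nFE = −(1)(96485)(+1.0141) J/mol = −97.8 kJ/mol.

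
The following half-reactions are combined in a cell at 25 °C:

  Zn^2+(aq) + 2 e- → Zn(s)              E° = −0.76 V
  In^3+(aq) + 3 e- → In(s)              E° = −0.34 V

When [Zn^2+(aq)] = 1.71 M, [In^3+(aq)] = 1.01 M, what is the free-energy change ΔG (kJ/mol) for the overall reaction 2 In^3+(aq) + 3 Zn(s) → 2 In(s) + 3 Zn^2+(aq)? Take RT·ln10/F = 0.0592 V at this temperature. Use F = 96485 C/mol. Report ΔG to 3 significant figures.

−239 kJ/mol

The standard cell potential is −0.34 − (−0.76) = +0.42 V, with n = 6 electrons in the balanced equation.
Q = [Zn^2+(aq)]^3 / [In^3+(aq)]^2 = 4.9, so log Q = 0.690 and E = +0.42 − (0.0592/6)(0.690) = +0.4132 V.
ΔG = −nFE = −(6)(96485)(+0.4132) J/mol = −239 kJ/mol.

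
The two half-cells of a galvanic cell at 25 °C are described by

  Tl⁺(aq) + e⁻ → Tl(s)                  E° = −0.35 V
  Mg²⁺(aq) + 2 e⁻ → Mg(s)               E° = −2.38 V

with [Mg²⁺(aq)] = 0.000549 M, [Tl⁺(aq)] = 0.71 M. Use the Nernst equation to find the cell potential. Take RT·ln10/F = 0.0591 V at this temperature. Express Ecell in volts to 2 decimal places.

+2.12 V

The Tl⁺/Tl couple has the more positive E°, so it is the cathode; Mg²⁺/Mg is the anode.
E°cell = −0.35 − (−2.38) = +2.03 V, with n = 2 electrons transferred.
For the overall reaction 2 Tl⁺(aq) + Mg(s) → 2 Tl(s) + Mg²⁺(aq), Q = [Mg²⁺(aq)] / [Tl⁺(aq)]^2 = 0.00109, giving log Q = −2.963.
Applying E = E° − (RT ln10/nF)·log Q gives +2.03 − (0.0591/2)(−2.963) = +2.12 V.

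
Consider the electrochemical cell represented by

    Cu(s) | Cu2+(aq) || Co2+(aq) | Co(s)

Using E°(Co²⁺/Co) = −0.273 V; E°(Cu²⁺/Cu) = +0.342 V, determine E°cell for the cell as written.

By convention the left-hand electrode in cell notation is the anode (oxidation) and the right-hand electrode is the cathode (reduction).
E°cell = E°(right) − E°(left) = −0.273 − (+0.342) = −0.615 V.
The negative sign shows that, as written, the cell would require an external voltage to drive the reaction.

−0.615 V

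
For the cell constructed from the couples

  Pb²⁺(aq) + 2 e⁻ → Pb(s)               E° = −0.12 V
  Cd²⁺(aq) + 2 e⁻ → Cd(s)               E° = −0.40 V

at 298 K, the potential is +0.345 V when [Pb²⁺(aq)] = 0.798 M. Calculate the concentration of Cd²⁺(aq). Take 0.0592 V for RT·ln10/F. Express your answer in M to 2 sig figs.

Pb²⁺/Pb is the cathode (higher E°); E°cell = −0.12 − (−0.40) = +0.28 V with n = 2.
Since E = E° − (0.0592/n)·log Q, log Q = n(E° − E)/0.0592 = −2.196.
The balanced reaction is Pb²⁺(aq) + Cd(s) → Pb(s) + Cd²⁺(aq), so Q = [Cd²⁺(aq)] / [Pb²⁺(aq)].
Substituting the known concentrations and solving, log [Cd²⁺(aq)] = −2.294 and [Cd²⁺(aq)] = 0.0051 M.

0.0051 M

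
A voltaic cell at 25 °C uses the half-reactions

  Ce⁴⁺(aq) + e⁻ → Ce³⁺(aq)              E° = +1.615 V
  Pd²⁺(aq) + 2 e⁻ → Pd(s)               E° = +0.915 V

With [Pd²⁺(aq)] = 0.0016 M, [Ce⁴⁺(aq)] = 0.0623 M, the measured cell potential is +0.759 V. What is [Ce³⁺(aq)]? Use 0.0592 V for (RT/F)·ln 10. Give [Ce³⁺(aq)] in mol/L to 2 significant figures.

Ce⁴⁺/Ce³⁺ is the cathode (higher E°); E°cell = +1.615 − (+0.915) = +0.700 V with n = 2.
Since E = E° − (0.0592/n)·log Q, log Q = n(E° − E)/0.0592 = −1.993.
For 2 Ce⁴⁺(aq) + Pd(s) → 2 Ce³⁺(aq) + Pd²⁺(aq), the reaction quotient is Q = ([Ce³⁺(aq)]^2·[Pd²⁺(aq)]) / [Ce⁴⁺(aq)]^2.
Isolating [Ce³⁺(aq)] in Q = 10^{−1.993} yields log [Ce³⁺(aq)] = −0.804, i.e. 0.16 M.

0.16 M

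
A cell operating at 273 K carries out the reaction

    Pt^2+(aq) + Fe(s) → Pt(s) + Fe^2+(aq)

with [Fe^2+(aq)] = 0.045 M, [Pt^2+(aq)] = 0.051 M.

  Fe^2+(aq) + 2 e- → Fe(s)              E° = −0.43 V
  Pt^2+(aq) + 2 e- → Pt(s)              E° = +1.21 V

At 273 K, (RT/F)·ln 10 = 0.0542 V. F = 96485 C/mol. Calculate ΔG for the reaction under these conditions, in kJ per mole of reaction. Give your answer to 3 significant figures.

With Pt²⁺/Pt reduced at the cathode, E°cell = +1.21 − (−0.43) = +1.64 V and n = 2.
Q = [Fe^2+(aq)] / [Pt^2+(aq)] = 0.882, so log Q = −0.054 and E = +1.64 − (0.0542/2)(−0.054) = +1.6415 V.
ΔG = −nFE = −(2)(96485)(+1.6415) J/mol = −317 kJ/mol.

−317 kJ/mol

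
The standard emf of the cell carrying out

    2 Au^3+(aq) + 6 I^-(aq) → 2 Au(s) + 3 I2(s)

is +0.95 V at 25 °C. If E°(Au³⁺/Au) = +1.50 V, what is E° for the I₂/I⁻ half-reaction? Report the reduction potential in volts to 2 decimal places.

+0.55 V

In the reaction as written the Au³⁺/Au couple is reduced (cathode) and I₂/I⁻ is oxidized (anode), so E°cell = E°(Au³⁺/Au) − E°(I₂/I⁻).
E°(I₂/I⁻) = E°(cathode) − E°cell = +1.50 − (+0.95) = +0.55 V.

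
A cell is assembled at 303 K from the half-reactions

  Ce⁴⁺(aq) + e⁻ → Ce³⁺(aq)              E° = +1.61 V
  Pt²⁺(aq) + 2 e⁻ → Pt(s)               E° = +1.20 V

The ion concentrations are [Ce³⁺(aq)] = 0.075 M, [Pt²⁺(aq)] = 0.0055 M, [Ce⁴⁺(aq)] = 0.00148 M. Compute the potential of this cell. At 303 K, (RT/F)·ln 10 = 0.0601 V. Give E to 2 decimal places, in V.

+0.38 V

Ce⁴⁺/Ce³⁺ is reduced (cathode, E° = +1.61 V) and Pt²⁺/Pt is oxidized (anode).
E°cell = E°cat − E°an = +1.61 − (+1.20) = +0.41 V; n = 2.
The balanced reaction is 2 Ce⁴⁺(aq) + Pt(s) → 2 Ce³⁺(aq) + Pt²⁺(aq), so Q = ([Ce³⁺(aq)]^2·[Pt²⁺(aq)]) / [Ce⁴⁺(aq)]^2 = 14.1 and log Q = 1.150.
By the Nernst equation, E = +0.41 − (0.0601/2)·(1.150) = +0.38 V.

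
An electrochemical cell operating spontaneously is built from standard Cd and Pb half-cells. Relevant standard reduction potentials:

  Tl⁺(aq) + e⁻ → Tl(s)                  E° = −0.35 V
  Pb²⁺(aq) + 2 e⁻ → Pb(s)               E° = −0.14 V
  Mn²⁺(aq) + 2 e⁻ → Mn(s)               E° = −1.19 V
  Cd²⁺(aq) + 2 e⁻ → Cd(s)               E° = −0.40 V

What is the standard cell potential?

+0.26 V

Of the two couples in this cell, the one with the more positive reduction potential is reduced at the cathode: here that is Pb²⁺/Pb (−0.14 V); Cd²⁺/Cd (−0.40 V) is the anode.
E°cell = E°(cathode) − E°(anode) = −0.14 − (−0.40) = +0.26 V.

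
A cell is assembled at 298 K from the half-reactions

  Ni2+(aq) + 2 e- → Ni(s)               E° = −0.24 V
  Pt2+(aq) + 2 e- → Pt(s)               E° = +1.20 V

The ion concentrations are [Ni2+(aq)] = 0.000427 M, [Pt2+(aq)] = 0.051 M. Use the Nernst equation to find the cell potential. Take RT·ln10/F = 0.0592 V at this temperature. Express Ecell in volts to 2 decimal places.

+1.50 V

Since E°(Pt²⁺/Pt) > E°(Ni²⁺/Ni), Pt²⁺/Pt serves as the cathode.
The standard potential is +1.20 − (−0.24) = +1.44 V and the balanced reaction transfers n = 2 electrons.
For the overall reaction Pt2+(aq) + Ni(s) → Pt(s) + Ni2+(aq), Q = [Ni2+(aq)] / [Pt2+(aq)] = 0.00837, giving log Q = −2.077.
By the Nernst equation, E = +1.44 − (0.0592/2)·(−2.077) = +1.50 V.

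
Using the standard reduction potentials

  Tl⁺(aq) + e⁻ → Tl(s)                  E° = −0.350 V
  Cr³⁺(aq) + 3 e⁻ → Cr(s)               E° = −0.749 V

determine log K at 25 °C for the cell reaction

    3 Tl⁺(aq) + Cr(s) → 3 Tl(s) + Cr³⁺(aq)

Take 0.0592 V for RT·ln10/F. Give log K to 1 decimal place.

The Tl⁺/Tl couple is reduced (cathode); E°cell = −0.350 − (−0.749) = +0.399 V with n = 3.
At equilibrium E = 0, so log K = nE°cell / 0.0592 = (3)(+0.399) / 0.0592 = 20.2.

log K = 20.2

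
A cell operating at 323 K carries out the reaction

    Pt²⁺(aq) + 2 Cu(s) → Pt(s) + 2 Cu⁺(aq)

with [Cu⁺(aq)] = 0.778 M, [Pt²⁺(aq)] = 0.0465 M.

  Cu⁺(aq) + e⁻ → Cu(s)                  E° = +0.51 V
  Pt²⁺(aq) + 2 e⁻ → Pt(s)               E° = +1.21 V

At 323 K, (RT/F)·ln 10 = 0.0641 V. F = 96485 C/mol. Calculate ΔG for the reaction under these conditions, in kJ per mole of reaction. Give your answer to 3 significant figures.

E°cell = +1.21 − (+0.51) = +0.70 V; the balanced reaction transfers n = 2 electrons.
Here Q = [Cu⁺(aq)]^2 / [Pt²⁺(aq)] = 13 (log Q = 1.115), giving E = +0.70 − (0.0641/2)·(1.115) = +0.6643 V.
Then ΔG = −nFE = −2 × 96485 × +0.6643 J/mol = −128 kJ/mol.

−128 kJ/mol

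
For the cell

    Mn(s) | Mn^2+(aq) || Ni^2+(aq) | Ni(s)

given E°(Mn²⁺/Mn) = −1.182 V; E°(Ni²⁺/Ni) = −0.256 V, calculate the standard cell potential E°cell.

By convention the left-hand electrode in cell notation is the anode (oxidation) and the right-hand electrode is the cathode (reduction).
E°cell = E°(right) − E°(left) = −0.256 − (−1.182) = +0.926 V.

+0.926 V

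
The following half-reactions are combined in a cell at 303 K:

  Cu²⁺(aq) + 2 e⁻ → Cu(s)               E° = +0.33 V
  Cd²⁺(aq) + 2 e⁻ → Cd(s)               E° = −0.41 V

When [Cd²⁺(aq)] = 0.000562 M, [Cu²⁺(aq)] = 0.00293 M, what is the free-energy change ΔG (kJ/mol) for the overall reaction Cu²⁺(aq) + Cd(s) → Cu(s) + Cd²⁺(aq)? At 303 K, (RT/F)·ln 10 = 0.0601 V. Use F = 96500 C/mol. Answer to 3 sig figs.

−147 kJ/mol

The standard cell potential is +0.33 − (−0.41) = +0.74 V, with n = 2 electrons in the balanced equation.
The reaction quotient is [Cd²⁺(aq)] / [Cu²⁺(aq)] = 0.192; by Nernst, E = +0.74 − (0.0601/2)(−0.717) = +0.7615 V.
Finally ΔG = −nFE = −(2)(96500 C/mol)(+0.7615 V) = −147 kJ/mol.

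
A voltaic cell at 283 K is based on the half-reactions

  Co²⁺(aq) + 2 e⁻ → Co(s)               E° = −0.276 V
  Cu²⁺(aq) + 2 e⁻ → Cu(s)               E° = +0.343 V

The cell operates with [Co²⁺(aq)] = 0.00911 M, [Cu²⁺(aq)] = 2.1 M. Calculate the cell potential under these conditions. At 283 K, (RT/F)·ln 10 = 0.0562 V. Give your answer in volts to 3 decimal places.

+0.685 V

Cu²⁺/Cu is reduced (cathode, E° = +0.343 V) and Co²⁺/Co is oxidized (anode).
E°cell = +0.343 − (−0.276) = +0.619 V, with n = 2 electrons transferred.
For the overall reaction Cu²⁺(aq) + Co(s) → Cu(s) + Co²⁺(aq), Q = [Co²⁺(aq)] / [Cu²⁺(aq)] = 0.00434, giving log Q = −2.363.
By the Nernst equation, E = +0.619 − (0.0562/2)·(−2.363) = +0.685 V.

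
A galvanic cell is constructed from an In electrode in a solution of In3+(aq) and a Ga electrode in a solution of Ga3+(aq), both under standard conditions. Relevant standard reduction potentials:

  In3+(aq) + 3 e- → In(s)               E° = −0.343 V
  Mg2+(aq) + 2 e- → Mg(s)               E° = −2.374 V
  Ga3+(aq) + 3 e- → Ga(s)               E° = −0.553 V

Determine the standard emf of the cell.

Of the two couples in this cell, the one with the more positive reduction potential is reduced at the cathode: here that is In³⁺/In (−0.343 V); Ga³⁺/Ga (−0.553 V) is the anode.
E°cell = E°(cathode) − E°(anode) = −0.343 − (−0.553) = +0.210 V.

+0.210 V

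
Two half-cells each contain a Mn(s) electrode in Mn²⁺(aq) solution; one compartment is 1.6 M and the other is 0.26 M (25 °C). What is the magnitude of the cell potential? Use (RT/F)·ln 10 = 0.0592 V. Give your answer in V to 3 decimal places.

0.023 V

For a concentration cell E°cell = 0, since both electrodes use the same couple.
The compartment with the higher Mn²⁺(aq) concentration (1.6 M) acts as the cathode; ions are reduced there and produced at the dilute (0.26 M) anode.
With n = 2, Ecell = −(0.0592/2)·log([dilute]/[conc]) = −(0.0592/2)·log(0.26/1.6) = +0.023 V.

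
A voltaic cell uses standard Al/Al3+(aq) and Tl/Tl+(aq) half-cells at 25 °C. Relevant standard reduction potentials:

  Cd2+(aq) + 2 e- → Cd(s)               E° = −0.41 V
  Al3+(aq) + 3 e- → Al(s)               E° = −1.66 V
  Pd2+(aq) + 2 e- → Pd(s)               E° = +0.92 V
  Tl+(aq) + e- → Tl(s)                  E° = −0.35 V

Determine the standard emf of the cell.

+1.31 V

Of the two couples in this cell, the one with the more positive reduction potential is reduced at the cathode: here that is Tl⁺/Tl (−0.35 V); Al³⁺/Al (−1.66 V) is the anode.
E°cell = E°(cathode) − E°(anode) = −0.35 − (−1.66) = +1.31 V.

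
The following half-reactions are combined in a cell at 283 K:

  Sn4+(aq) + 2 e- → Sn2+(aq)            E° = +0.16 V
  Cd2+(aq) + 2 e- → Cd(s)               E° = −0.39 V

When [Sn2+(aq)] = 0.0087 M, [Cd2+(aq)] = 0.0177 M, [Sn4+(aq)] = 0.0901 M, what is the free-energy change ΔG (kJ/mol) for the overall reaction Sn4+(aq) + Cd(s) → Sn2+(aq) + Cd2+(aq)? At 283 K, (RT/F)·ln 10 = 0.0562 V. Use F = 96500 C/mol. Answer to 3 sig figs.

With Sn⁴⁺/Sn²⁺ reduced at the cathode, E°cell = +0.16 − (−0.39) = +0.55 V and n = 2.
Q = ([Sn2+(aq)]·[Cd2+(aq)]) / [Sn4+(aq)] = 0.00171, so log Q = −2.767 and E = +0.55 − (0.0562/2)(−2.767) = +0.6278 V.
ΔG = −nFE = −(2)(96500)(+0.6278) J/mol = −121 kJ/mol.

−121 kJ/mol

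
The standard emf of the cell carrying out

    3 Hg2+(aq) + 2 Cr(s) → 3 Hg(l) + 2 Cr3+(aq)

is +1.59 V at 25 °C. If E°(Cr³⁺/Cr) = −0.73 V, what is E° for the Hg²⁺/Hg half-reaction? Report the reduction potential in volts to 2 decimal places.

In the reaction as written the Hg²⁺/Hg couple is reduced (cathode) and Cr³⁺/Cr is oxidized (anode), so E°cell = E°(Hg²⁺/Hg) − E°(Cr³⁺/Cr).
E°(Hg²⁺/Hg) = E°cell + E°(anode) = +1.59 + (−0.73) = +0.86 V.

+0.86 V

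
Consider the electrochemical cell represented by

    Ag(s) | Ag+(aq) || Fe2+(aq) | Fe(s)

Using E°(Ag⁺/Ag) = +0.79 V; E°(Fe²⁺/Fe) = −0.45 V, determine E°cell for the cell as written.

−1.24 V

By convention the left-hand electrode in cell notation is the anode (oxidation) and the right-hand electrode is the cathode (reduction).
E°cell = E°(right) − E°(left) = −0.45 − (+0.79) = −1.24 V.
The negative sign shows that, as written, the cell would require an external voltage to drive the reaction.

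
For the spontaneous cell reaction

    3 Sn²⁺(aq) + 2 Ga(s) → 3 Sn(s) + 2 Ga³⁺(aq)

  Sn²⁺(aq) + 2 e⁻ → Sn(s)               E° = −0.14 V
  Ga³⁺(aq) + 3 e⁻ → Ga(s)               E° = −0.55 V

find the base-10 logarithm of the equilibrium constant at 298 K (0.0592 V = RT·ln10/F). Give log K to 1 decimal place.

log K = 41.6

The Sn²⁺/Sn couple is reduced (cathode); E°cell = −0.14 − (−0.55) = +0.41 V with n = 6.
At equilibrium E = 0, so log K = nE°cell / 0.0592 = (6)(+0.41) / 0.0592 = 41.6.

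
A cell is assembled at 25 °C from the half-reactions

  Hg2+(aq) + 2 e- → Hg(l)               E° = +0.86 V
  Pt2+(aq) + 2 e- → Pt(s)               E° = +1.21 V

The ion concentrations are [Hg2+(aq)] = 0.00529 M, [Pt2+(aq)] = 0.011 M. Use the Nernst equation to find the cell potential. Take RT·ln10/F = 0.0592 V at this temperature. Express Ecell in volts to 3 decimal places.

The Pt²⁺/Pt couple has the more positive E°, so it is the cathode; Hg²⁺/Hg is the anode.
The standard potential is +1.21 − (+0.86) = +0.35 V and the balanced reaction transfers n = 2 electrons.
Balancing gives Pt2+(aq) + Hg(l) → Pt(s) + Hg2+(aq); hence Q = [Hg2+(aq)] / [Pt2+(aq)] = 0.481 (log Q = −0.318).
E = E° − (0.0592/n)·log Q = +0.35 − (0.0592/2)(−0.318) = +0.359 V.

+0.359 V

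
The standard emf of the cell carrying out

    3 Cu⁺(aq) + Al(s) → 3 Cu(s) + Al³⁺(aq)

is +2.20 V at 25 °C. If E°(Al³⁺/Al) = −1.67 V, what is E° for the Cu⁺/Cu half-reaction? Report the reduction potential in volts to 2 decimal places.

+0.53 V

In the reaction as written the Cu⁺/Cu couple is reduced (cathode) and Al³⁺/Al is oxidized (anode), so E°cell = E°(Cu⁺/Cu) − E°(Al³⁺/Al).
E°(Cu⁺/Cu) = E°cell + E°(anode) = +2.20 + (−1.67) = +0.53 V.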